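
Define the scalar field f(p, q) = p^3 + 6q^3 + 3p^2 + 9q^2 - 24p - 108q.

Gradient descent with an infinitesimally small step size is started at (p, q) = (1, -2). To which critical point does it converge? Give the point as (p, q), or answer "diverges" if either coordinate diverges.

(2, 2)

f is separable, so gradient descent decouples: p follows -∂f/∂p, q follows -∂f/∂q.
∂f/∂p = 3(p - 2)(p + 4); at p=1 this is -15, so p increases.
∂f/∂q = 18(q - 2)(q + 3); at q=-2 this is -72, so q increases.
p converges to its nearest critical value 2 (a local min of the p-part); q converges to 2. The iterate converges to (2, 2).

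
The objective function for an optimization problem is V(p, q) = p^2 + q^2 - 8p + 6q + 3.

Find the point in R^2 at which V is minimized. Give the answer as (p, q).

V(p,q) separates as A(p) + B(q) + 3, so its minimum is min A + min B + 3.
A'(p) = 2p - 8 vanishes at p ∈ {4}; B'(q) = 2q + 6 vanishes at q ∈ {-3}.
Local minima of A (where A''>0): A(4)=-16. Local minima of B: B(-3)=-9.
So the global minimum of V is A(4) + B(-3) + 3 = -16 − 9 + 3 = -22, attained at (4, -3).

(4, -3)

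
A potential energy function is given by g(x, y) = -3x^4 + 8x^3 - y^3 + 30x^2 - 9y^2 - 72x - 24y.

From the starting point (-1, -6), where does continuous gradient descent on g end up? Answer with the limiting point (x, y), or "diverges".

g is separable, so gradient descent decouples: x follows -∂g/∂x, y follows -∂g/∂y.
∂g/∂x = -12(x - 3)(x - 1)(x + 2); at x=-1 this is -96, so x increases.
∂g/∂y = -3(y + 2)(y + 4); at y=-6 this is -24, so y increases.
x converges to its nearest critical value 1 (a local min of the x-part); y converges to -4. The iterate converges to (1, -4).

(1, -4)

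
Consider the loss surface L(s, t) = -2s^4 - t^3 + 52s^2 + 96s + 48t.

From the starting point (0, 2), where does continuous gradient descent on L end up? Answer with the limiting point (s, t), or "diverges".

L is separable, so gradient descent decouples: s follows -∂L/∂s, t follows -∂L/∂t.
∂L/∂s = -8(s - 4)(s + 1)(s + 3); at s=0 this is 96, so s decreases.
∂L/∂t = -3(t - 4)(t + 4); at t=2 this is 36, so t decreases.
s converges to its nearest critical value -1 (a local min of the s-part); t converges to -4. The iterate converges to (-1, -4).

(-1, -4)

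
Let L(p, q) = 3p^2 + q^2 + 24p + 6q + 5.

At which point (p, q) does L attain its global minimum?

L(p,q) separates as A(p) + B(q) + 5, so its minimum is min A + min B + 5.
A'(p) = 6p + 24 vanishes at p ∈ {-4}; B'(q) = 2q + 6 vanishes at q ∈ {-3}.
Local minima of A (where A''>0): A(-4)=-48. Local minima of B: B(-3)=-9.
So the global minimum of L is A(-4) + B(-3) + 5 = -48 − 9 + 5 = -52, attained at (-4, -3).

(-4, -3)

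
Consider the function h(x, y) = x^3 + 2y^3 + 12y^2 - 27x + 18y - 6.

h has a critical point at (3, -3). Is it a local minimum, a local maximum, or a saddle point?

saddle point

The mixed partial ∂²h/∂x∂y is 0, so the Hessian at any point is diag(h_xx, h_yy) = diag(6x, 12(y + 2)).
At (3, -3): H = diag(18, -12).
The eigenvalues have opposite signs, so H is indefinite: a saddle point.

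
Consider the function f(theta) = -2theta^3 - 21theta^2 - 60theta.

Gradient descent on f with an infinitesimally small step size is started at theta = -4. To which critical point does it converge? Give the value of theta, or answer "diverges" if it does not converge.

f'(theta) = -6(theta + 2)(theta + 5), so f'(-4) = 12.
Gradient descent moves in the -f' direction, i.e. theta is decreasing.
The nearest critical point in that direction is theta = -5, where f'' = 18 > 0 (a local minimum). The iterate converges there.

-5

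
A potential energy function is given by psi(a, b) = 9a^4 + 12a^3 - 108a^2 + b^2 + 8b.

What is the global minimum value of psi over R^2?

-583

psi(a,b) separates as P(a) + Q(b), so its minimum is min P + min Q.
P'(a) = 36a(a - 2)(a + 3) vanishes at a ∈ {-3, 0, 2}; Q'(b) = 2b + 8 vanishes at b ∈ {-4}.
Local minima of P (where P''>0): P(-3)=-567, P(2)=-192. Local minima of Q: Q(-4)=-16.
So the global minimum of psi is P(-3) + Q(-4) = -567 − 16 = -583, attained at (-3, -4).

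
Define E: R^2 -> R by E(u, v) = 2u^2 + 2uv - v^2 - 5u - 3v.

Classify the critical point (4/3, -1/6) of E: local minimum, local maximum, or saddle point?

The Hessian of E is constant: H = [[4, 2], [2, -2]].
det(H) = 4·(-2) − 2² = -12.
Since det(H) < 0, H is indefinite and the critical point is a saddle point.

saddle point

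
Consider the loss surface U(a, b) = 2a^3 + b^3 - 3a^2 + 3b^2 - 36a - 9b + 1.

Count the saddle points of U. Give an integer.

U separates as a function of a plus a function of b, so ∇U=0 decouples.
∂U/∂a = 6(a - 3)(a + 2) = 0 at a ∈ {-2, 3}; ∂U/∂b = 3(b - 1)(b + 3) = 0 at b ∈ {-3, 1}.
The Hessian is diagonal: diag(U_aa, U_bb). Second derivatives: U_aa(-2)=-30, U_aa(3)=30; U_bb(-3)=-12, U_bb(1)=12.
Saddle points occur where the two diagonal entries have opposite signs: (-2, 1), (3, -3). Count: 2.

2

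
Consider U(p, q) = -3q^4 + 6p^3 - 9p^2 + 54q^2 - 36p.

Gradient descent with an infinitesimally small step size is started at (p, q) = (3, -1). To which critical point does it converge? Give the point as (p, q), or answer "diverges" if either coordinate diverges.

(2, 0)

U is separable, so gradient descent decouples: p follows -∂U/∂p, q follows -∂U/∂q.
∂U/∂p = 18(p - 2)(p + 1); at p=3 this is 72, so p decreases.
∂U/∂q = -12q(q - 3)(q + 3); at q=-1 this is -96, so q increases.
p converges to its nearest critical value 2 (a local min of the p-part); q converges to 0. The iterate converges to (2, 0).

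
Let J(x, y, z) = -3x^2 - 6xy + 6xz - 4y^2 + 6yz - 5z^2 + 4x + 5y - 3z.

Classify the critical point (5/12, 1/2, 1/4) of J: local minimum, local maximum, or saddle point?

local maximum

The Hessian is constant: H = [[-6, -6, 6], [-6, -8, 6], [6, 6, -10]].
Leading principal minors: Δ₁ = -6, Δ₂ = 12, Δ₃ = -48.
The minors alternate sign starting negative (−, +, −), so H is negative definite: a local maximum.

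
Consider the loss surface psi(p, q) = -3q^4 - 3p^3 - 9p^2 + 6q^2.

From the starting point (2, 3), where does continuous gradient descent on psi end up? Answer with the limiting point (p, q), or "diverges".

diverges

psi is separable, so gradient descent decouples: p follows -∂psi/∂p, q follows -∂psi/∂q.
∂psi/∂p = -9p(p + 2); at p=2 this is -72, so p increases.
∂psi/∂q = -12q(q - 1)(q + 1); at q=3 this is -288, so q increases.
The p-coordinate has no critical point in that direction and runs off to infinity.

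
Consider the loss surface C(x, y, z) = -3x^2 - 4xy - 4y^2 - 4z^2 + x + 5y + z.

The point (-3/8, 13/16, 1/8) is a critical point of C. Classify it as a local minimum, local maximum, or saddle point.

The Hessian is constant: H = [[-6, -4, 0], [-4, -8, 0], [0, 0, -8]].
Leading principal minors: Δ₁ = -6, Δ₂ = 32, Δ₃ = -256.
The minors alternate sign starting negative (−, +, −), so H is negative definite: a local maximum.

local maximum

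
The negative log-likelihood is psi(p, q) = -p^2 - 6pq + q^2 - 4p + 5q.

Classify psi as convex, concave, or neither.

psi is quadratic, so its Hessian is the constant matrix H = [[-2, -6], [-6, 2]].
det(H) = -40, tr(H) = 0.
det(H) < 0, so H is indefinite: neither convex nor concave.

neither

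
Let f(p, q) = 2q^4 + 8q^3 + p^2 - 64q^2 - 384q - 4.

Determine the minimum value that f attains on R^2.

f(p,q) separates as A(p) + B(q) − 4, so its minimum is min A + min B − 4.
A'(p) = 2p vanishes at p ∈ {0}; B'(q) = 8(q - 4)(q + 3)(q + 4) vanishes at q ∈ {-4, -3, 4}.
Local minima of A (where A''>0): A(0)=0. Local minima of B: B(-4)=512, B(4)=-1536.
So the global minimum of f is A(0) + B(4) − 4 = 0 − 1536 − 4 = -1540, attained at (0, 4).

-1540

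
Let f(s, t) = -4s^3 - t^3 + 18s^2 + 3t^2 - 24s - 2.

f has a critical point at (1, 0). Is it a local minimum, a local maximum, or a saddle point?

local minimum

The mixed partial ∂²f/∂s∂t is 0, so the Hessian at any point is diag(f_ss, f_tt) = diag(12(-2s + 3), 6(-t + 1)).
At (1, 0): H = diag(12, 6).
Both eigenvalues are positive, so H is positive definite: a local minimum.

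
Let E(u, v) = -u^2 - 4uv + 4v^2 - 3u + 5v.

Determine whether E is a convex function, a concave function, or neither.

E is quadratic, so its Hessian is the constant matrix H = [[-2, -4], [-4, 8]].
det(H) = -32, tr(H) = 6.
det(H) < 0, so H is indefinite: neither convex nor concave.

neither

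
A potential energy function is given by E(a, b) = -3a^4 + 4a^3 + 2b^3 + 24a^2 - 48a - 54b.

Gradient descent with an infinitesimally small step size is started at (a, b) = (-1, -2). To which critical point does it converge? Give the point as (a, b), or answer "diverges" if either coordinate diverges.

E is separable, so gradient descent decouples: a follows -∂E/∂a, b follows -∂E/∂b.
∂E/∂a = -12(a - 2)(a - 1)(a + 2); at a=-1 this is -72, so a increases.
∂E/∂b = 6(b - 3)(b + 3); at b=-2 this is -30, so b increases.
a converges to its nearest critical value 1 (a local min of the a-part); b converges to 3. The iterate converges to (1, 3).

(1, 3)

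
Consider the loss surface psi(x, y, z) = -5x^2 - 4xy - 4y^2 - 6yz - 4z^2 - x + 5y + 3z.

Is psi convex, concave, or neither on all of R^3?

psi is quadratic, so its Hessian is the constant matrix H = [[-10, -4, 0], [-4, -8, -6], [0, -6, -8]].
Leading principal minors: -10, 64, -152.
Signs alternate −, +, − ⇒ H ≺ 0 ⇒ concave.

concave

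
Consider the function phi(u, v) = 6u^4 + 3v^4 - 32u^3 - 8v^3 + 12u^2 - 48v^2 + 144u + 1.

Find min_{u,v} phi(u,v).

-605

phi(u,v) separates as P(u) + Q(v) + 1, so its minimum is min P + min Q + 1.
P'(u) = 24(u - 3)(u - 2)(u + 1) vanishes at u ∈ {-1, 2, 3}; Q'(v) = 12v(v - 4)(v + 2) vanishes at v ∈ {-2, 0, 4}.
Local minima of P (where P''>0): P(-1)=-94, P(3)=162. Local minima of Q: Q(-2)=-80, Q(4)=-512.
So the global minimum of phi is P(-1) + Q(4) + 1 = -94 − 512 + 1 = -605, attained at (-1, 4).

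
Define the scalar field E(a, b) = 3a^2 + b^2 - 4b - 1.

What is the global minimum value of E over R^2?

E(a,b) separates as P(a) + Q(b) − 1, so its minimum is min P + min Q − 1.
P'(a) = 6a vanishes at a ∈ {0}; Q'(b) = 2b - 4 vanishes at b ∈ {2}.
Local minima of P (where P''>0): P(0)=0. Local minima of Q: Q(2)=-4.
So the global minimum of E is P(0) + Q(2) − 1 = 0 − 4 − 1 = -5, attained at (0, 2).

-5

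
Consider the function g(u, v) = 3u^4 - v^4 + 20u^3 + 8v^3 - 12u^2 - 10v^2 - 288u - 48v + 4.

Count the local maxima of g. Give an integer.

g separates as a function of u plus a function of v, so ∇g=0 decouples.
∂g/∂u = 12(u - 2)(u + 3)(u + 4) = 0 at u ∈ {-4, -3, 2}; ∂g/∂v = -4(v - 4)(v - 3)(v + 1) = 0 at v ∈ {-1, 3, 4}.
The Hessian is diagonal: diag(g_uu, g_vv). Second derivatives: g_uu(-4)=72, g_uu(-3)=-60, g_uu(2)=360; g_vv(-1)=-80, g_vv(3)=16, g_vv(4)=-20.
Local maxima occur where both diagonal entries negative: (-3, -1), (-3, 4). Count: 2.

2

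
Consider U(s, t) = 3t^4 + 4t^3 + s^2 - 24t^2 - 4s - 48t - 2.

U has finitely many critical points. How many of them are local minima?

U separates as a function of s plus a function of t, so ∇U=0 decouples.
∂U/∂s = 2(s - 2) = 0 at s ∈ {2}; ∂U/∂t = 12(t - 2)(t + 1)(t + 2) = 0 at t ∈ {-2, -1, 2}.
The Hessian is diagonal: diag(U_ss, U_tt). Second derivatives: U_ss(2)=2; U_tt(-2)=48, U_tt(-1)=-36, U_tt(2)=144.
Local minima occur where both diagonal entries positive: (2, -2), (2, 2). Count: 2.

2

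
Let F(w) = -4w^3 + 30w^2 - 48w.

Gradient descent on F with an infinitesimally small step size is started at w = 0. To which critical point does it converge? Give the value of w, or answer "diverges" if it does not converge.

F'(w) = -12(w - 4)(w - 1), so F'(0) = -48.
Gradient descent moves in the -F' direction, i.e. w is increasing.
The nearest critical point in that direction is w = 1, where F'' = 36 > 0 (a local minimum). The iterate converges there.

1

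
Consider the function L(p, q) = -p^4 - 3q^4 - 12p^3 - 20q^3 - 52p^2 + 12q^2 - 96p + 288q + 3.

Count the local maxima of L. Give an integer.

L separates as a function of p plus a function of q, so ∇L=0 decouples.
∂L/∂p = -4(p + 2)(p + 3)(p + 4) = 0 at p ∈ {-4, -3, -2}; ∂L/∂q = -12(q - 2)(q + 3)(q + 4) = 0 at q ∈ {-4, -3, 2}.
The Hessian is diagonal: diag(L_pp, L_qq). Second derivatives: L_pp(-4)=-8, L_pp(-3)=4, L_pp(-2)=-8; L_qq(-4)=-72, L_qq(-3)=60, L_qq(2)=-360.
Local maxima occur where both diagonal entries negative: (-4, -4), (-4, 2), (-2, -4), (-2, 2). Count: 4.

4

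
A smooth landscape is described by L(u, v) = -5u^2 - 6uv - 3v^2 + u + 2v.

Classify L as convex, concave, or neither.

L is quadratic, so its Hessian is the constant matrix H = [[-10, -6], [-6, -6]].
det(H) = 24, tr(H) = -16.
det(H) > 0 and tr(H) < 0, so H is negative definite everywhere: concave.

concave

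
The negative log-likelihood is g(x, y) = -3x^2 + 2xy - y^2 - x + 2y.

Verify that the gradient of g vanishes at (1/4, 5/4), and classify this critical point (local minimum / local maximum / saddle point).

∇g = (-6x + 2y - 1, 2x - 2y + 2); substituting (1/4, 5/4) gives ∇g = (0, 0), so (1/4, 5/4) is indeed a critical point.
The Hessian of g is constant: H = [[-6, 2], [2, -2]].
det(H) = (-6)·(-2) − 2² = 8.
det(H) > 0 and tr(H) = -8 < 0, so H is negative definite and the point is a local maximum.

local maximum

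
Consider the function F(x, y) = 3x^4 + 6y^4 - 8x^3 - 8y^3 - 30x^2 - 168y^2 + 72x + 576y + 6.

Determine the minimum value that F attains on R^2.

-3090

F(x,y) separates as P(x) + Q(y) + 6, so its minimum is min P + min Q + 6.
P'(x) = 12(x - 3)(x - 1)(x + 2) vanishes at x ∈ {-2, 1, 3}; Q'(y) = 24(y - 3)(y - 2)(y + 4) vanishes at y ∈ {-4, 2, 3}.
Local minima of P (where P''>0): P(-2)=-152, P(3)=-27. Local minima of Q: Q(-4)=-2944, Q(3)=486.
So the global minimum of F is P(-2) + Q(-4) + 6 = -152 − 2944 + 6 = -3090, attained at (-2, -4).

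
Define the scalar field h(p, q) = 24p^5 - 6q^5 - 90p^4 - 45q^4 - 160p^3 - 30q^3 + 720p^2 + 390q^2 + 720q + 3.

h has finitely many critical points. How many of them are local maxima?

4

h separates as a function of p plus a function of q, so ∇h=0 decouples.
∂h/∂p = 120p(p - 3)(p - 2)(p + 2) = 0 at p ∈ {-2, 0, 2, 3}; ∂h/∂q = -30(q - 2)(q + 1)(q + 3)(q + 4) = 0 at q ∈ {-4, -3, -1, 2}.
The Hessian is diagonal: diag(h_pp, h_qq). Second derivatives: h_pp(-2)=-4800, h_pp(0)=1440, h_pp(2)=-960, h_pp(3)=1800; h_qq(-4)=540, h_qq(-3)=-300, h_qq(-1)=540, h_qq(2)=-2700.
Local maxima occur where both diagonal entries negative: (-2, -3), (-2, 2), (2, -3), (2, 2). Count: 4.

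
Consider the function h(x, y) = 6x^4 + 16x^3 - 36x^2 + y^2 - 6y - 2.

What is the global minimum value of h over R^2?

-281

h(x,y) separates as P(x) + Q(y) − 2, so its minimum is min P + min Q − 2.
P'(x) = 24x(x - 1)(x + 3) vanishes at x ∈ {-3, 0, 1}; Q'(y) = 2y - 6 vanishes at y ∈ {3}.
Local minima of P (where P''>0): P(-3)=-270, P(1)=-14. Local minima of Q: Q(3)=-9.
So the global minimum of h is P(-3) + Q(3) − 2 = -270 − 9 − 2 = -281, attained at (-3, 3).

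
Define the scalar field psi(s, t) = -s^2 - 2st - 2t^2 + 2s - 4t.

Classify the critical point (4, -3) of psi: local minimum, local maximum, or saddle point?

The Hessian of psi is constant: H = [[-2, -2], [-2, -4]].
det(H) = (-2)·(-4) − (-2)² = 4.
det(H) > 0 and tr(H) = -6 < 0, so H is negative definite and the point is a local maximum.

local maximum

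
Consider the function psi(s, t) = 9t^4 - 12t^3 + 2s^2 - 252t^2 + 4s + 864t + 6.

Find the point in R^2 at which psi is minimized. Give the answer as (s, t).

psi(s,t) separates as P(s) + Q(t) + 6, so its minimum is min P + min Q + 6.
P'(s) = 4s + 4 vanishes at s ∈ {-1}; Q'(t) = 36(t - 3)(t - 2)(t + 4) vanishes at t ∈ {-4, 2, 3}.
Local minima of P (where P''>0): P(-1)=-2. Local minima of Q: Q(-4)=-4416, Q(3)=729.
So the global minimum of psi is P(-1) + Q(-4) + 6 = -2 − 4416 + 6 = -4412, attained at (-1, -4).

(-1, -4)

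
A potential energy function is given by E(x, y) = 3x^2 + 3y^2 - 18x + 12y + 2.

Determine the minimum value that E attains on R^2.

-37

E(x,y) separates as P(x) + Q(y) + 2, so its minimum is min P + min Q + 2.
P'(x) = 6x - 18 vanishes at x ∈ {3}; Q'(y) = 6y + 12 vanishes at y ∈ {-2}.
Local minima of P (where P''>0): P(3)=-27. Local minima of Q: Q(-2)=-12.
So the global minimum of E is P(3) + Q(-2) + 2 = -27 − 12 + 2 = -37, attained at (3, -2).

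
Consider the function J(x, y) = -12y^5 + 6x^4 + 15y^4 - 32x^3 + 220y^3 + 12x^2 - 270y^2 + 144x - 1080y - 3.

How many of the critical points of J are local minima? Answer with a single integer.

J separates as a function of x plus a function of y, so ∇J=0 decouples.
∂J/∂x = 24(x - 3)(x - 2)(x + 1) = 0 at x ∈ {-1, 2, 3}; ∂J/∂y = -60(y - 3)(y - 2)(y + 1)(y + 3) = 0 at y ∈ {-3, -1, 2, 3}.
The Hessian is diagonal: diag(J_xx, J_yy). Second derivatives: J_xx(-1)=288, J_xx(2)=-72, J_xx(3)=96; J_yy(-3)=3600, J_yy(-1)=-1440, J_yy(2)=900, J_yy(3)=-1440.
Local minima occur where both diagonal entries positive: (-1, -3), (-1, 2), (3, -3), (3, 2). Count: 4.

4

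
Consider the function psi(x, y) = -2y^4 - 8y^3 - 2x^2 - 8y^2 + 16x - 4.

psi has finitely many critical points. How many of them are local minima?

0

psi separates as a function of x plus a function of y, so ∇psi=0 decouples.
∂psi/∂x = -4(x - 4) = 0 at x ∈ {4}; ∂psi/∂y = -8y(y + 1)(y + 2) = 0 at y ∈ {-2, -1, 0}.
The Hessian is diagonal: diag(psi_xx, psi_yy). Second derivatives: psi_xx(4)=-4; psi_yy(-2)=-16, psi_yy(-1)=8, psi_yy(0)=-16.
Local minima occur where both diagonal entries positive: none. Count: 0.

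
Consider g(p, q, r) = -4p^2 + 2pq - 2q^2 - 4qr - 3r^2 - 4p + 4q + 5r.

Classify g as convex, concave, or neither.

concave

g is quadratic, so its Hessian is the constant matrix H = [[-8, 2, 0], [2, -4, -4], [0, -4, -6]].
Leading principal minors: -8, 28, -40.
Signs alternate −, +, − ⇒ H ≺ 0 ⇒ concave.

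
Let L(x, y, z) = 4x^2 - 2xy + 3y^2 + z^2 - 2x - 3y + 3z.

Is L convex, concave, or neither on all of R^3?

L is quadratic, so its Hessian is the constant matrix H = [[8, -2, 0], [-2, 6, 0], [0, 0, 2]].
Leading principal minors: 8, 44, 88.
All positive ⇒ H ≻ 0 ⇒ convex.

convex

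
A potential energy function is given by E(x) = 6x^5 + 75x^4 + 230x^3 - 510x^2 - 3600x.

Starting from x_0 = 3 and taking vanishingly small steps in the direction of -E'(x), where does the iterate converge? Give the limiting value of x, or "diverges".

E'(x) = 30(x - 2)(x + 3)(x + 4)(x + 5), so E'(3) = 10080.
Gradient descent moves in the -E' direction, i.e. x is decreasing.
The nearest critical point in that direction is x = 2, where E'' = 6300 > 0 (a local minimum). The iterate converges there.

2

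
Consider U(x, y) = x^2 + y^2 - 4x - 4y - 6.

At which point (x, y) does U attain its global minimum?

(2, 2)

U(x,y) separates as P(x) + Q(y) − 6, so its minimum is min P + min Q − 6.
P'(x) = 2x - 4 vanishes at x ∈ {2}; Q'(y) = 2y - 4 vanishes at y ∈ {2}.
Local minima of P (where P''>0): P(2)=-4. Local minima of Q: Q(2)=-4.
So the global minimum of U is P(2) + Q(2) − 6 = -4 − 4 − 6 = -14, attained at (2, 2).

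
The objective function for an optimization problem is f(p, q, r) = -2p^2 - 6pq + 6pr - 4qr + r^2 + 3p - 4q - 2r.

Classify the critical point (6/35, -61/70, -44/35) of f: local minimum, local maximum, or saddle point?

saddle point

The Hessian is constant: H = [[-4, -6, 6], [-6, 0, -4], [6, -4, 2]].
Leading principal minors: Δ₁ = -4, Δ₂ = -36, Δ₃ = 280.
The minors fit neither the all-positive nor the alternating-sign pattern, so H is indefinite: a saddle point.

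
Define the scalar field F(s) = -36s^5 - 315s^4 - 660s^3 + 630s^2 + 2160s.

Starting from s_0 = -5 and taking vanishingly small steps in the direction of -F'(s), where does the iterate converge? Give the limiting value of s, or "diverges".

-4

F'(s) = -180(s - 1)(s + 1)(s + 3)(s + 4), so F'(-5) = -8640.
Gradient descent moves in the -F' direction, i.e. s is increasing.
The nearest critical point in that direction is s = -4, where F'' = 2700 > 0 (a local minimum). The iterate converges there.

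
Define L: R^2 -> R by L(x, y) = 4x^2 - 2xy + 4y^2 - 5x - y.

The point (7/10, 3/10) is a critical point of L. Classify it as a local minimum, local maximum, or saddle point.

The Hessian of L is constant: H = [[8, -2], [-2, 8]].
det(H) = 8·8 − (-2)² = 60.
det(H) > 0 and tr(H) = 16 > 0, so H is positive definite and the point is a local minimum.

local minimum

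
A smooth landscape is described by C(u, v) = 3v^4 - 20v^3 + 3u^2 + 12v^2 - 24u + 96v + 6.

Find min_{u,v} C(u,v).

-103

C(u,v) separates as P(u) + Q(v) + 6, so its minimum is min P + min Q + 6.
P'(u) = 6u - 24 vanishes at u ∈ {4}; Q'(v) = 12(v - 4)(v - 2)(v + 1) vanishes at v ∈ {-1, 2, 4}.
Local minima of P (where P''>0): P(4)=-48. Local minima of Q: Q(-1)=-61, Q(4)=64.
So the global minimum of C is P(4) + Q(-1) + 6 = -48 − 61 + 6 = -103, attained at (4, -1).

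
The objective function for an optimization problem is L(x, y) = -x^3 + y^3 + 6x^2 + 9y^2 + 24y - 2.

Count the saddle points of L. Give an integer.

2

L separates as a function of x plus a function of y, so ∇L=0 decouples.
∂L/∂x = -3x(x - 4) = 0 at x ∈ {0, 4}; ∂L/∂y = 3(y + 2)(y + 4) = 0 at y ∈ {-4, -2}.
The Hessian is diagonal: diag(L_xx, L_yy). Second derivatives: L_xx(0)=12, L_xx(4)=-12; L_yy(-4)=-6, L_yy(-2)=6.
Saddle points occur where the two diagonal entries have opposite signs: (0, -4), (4, -2). Count: 2.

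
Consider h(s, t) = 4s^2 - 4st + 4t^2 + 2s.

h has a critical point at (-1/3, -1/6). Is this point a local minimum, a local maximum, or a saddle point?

The Hessian of h is constant: H = [[8, -4], [-4, 8]].
det(H) = 8·8 − (-4)² = 48.
det(H) > 0 and tr(H) = 16 > 0, so H is positive definite and the point is a local minimum.

local minimum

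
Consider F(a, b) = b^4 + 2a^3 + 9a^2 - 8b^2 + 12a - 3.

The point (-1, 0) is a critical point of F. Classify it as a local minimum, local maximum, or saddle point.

saddle point

The mixed partial ∂²F/∂a∂b is 0, so the Hessian at any point is diag(F_aa, F_bb) = diag(6(2a + 3), 4(3b^2 - 4)).
At (-1, 0): H = diag(6, -16).
The eigenvalues have opposite signs, so H is indefinite: a saddle point.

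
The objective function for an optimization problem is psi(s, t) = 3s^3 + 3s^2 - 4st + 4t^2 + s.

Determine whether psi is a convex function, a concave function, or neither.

The term 3s^3 is cubic, so the Hessian is not constant.
∂²psi/∂s² = 18s + 6, which takes both signs as s varies (negative for sufficiently negative s). A diagonal entry of the Hessian changing sign means the Hessian is neither positive- nor negative-semidefinite on all of R^2.

neither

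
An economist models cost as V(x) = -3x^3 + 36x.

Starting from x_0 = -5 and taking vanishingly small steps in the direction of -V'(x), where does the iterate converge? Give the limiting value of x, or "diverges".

V'(x) = -9(x - 2)(x + 2), so V'(-5) = -189.
Gradient descent moves in the -V' direction, i.e. x is increasing.
The nearest critical point in that direction is x = -2, where V'' = 36 > 0 (a local minimum). The iterate converges there.

-2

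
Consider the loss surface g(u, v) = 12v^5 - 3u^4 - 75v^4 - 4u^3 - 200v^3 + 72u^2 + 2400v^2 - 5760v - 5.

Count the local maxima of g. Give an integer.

g separates as a function of u plus a function of v, so ∇g=0 decouples.
∂g/∂u = -12u(u - 3)(u + 4) = 0 at u ∈ {-4, 0, 3}; ∂g/∂v = 60(v - 4)(v - 3)(v - 2)(v + 4) = 0 at v ∈ {-4, 2, 3, 4}.
The Hessian is diagonal: diag(g_uu, g_vv). Second derivatives: g_uu(-4)=-336, g_uu(0)=144, g_uu(3)=-252; g_vv(-4)=-20160, g_vv(2)=720, g_vv(3)=-420, g_vv(4)=960.
Local maxima occur where both diagonal entries negative: (-4, -4), (-4, 3), (3, -4), (3, 3). Count: 4.

4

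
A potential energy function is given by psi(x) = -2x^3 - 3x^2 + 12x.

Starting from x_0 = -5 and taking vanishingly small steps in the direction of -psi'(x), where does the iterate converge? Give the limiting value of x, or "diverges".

-2

psi'(x) = -6(x - 1)(x + 2), so psi'(-5) = -108.
Gradient descent moves in the -psi' direction, i.e. x is increasing.
The nearest critical point in that direction is x = -2, where psi'' = 18 > 0 (a local minimum). The iterate converges there.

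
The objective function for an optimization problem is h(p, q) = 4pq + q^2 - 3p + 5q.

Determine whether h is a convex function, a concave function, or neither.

neither

h is quadratic, so its Hessian is the constant matrix H = [[0, 4], [4, 2]].
det(H) = -16, tr(H) = 2.
det(H) < 0, so H is indefinite: neither convex nor concave.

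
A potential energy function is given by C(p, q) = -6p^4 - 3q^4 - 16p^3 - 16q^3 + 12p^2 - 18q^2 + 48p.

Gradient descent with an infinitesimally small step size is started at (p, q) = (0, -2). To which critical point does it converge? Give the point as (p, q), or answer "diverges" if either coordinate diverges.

(-1, -1)

C is separable, so gradient descent decouples: p follows -∂C/∂p, q follows -∂C/∂q.
∂C/∂p = -24(p - 1)(p + 1)(p + 2); at p=0 this is 48, so p decreases.
∂C/∂q = -12q(q + 1)(q + 3); at q=-2 this is -24, so q increases.
p converges to its nearest critical value -1 (a local min of the p-part); q converges to -1. The iterate converges to (-1, -1).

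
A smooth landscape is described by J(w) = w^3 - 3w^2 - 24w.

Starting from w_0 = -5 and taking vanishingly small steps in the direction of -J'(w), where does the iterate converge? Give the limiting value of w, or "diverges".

J'(w) = 3(w - 4)(w + 2), so J'(-5) = 81.
Gradient descent moves in the -J' direction, i.e. w is decreasing.
There is no critical point below w=-5, and J' keeps the same sign, so the iterate runs off to −∞.

diverges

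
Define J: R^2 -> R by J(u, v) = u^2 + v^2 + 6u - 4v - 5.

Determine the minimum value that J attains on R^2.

-18

J(u,v) separates as P(u) + Q(v) − 5, so its minimum is min P + min Q − 5.
P'(u) = 2u + 6 vanishes at u ∈ {-3}; Q'(v) = 2v - 4 vanishes at v ∈ {2}.
Local minima of P (where P''>0): P(-3)=-9. Local minima of Q: Q(2)=-4.
So the global minimum of J is P(-3) + Q(2) − 5 = -9 − 4 − 5 = -18, attained at (-3, 2).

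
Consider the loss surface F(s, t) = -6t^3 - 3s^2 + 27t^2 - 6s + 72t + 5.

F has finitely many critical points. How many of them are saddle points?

F separates as a function of s plus a function of t, so ∇F=0 decouples.
∂F/∂s = -6(s + 1) = 0 at s ∈ {-1}; ∂F/∂t = -18(t - 4)(t + 1) = 0 at t ∈ {-1, 4}.
The Hessian is diagonal: diag(F_ss, F_tt). Second derivatives: F_ss(-1)=-6; F_tt(-1)=90, F_tt(4)=-90.
Saddle points occur where the two diagonal entries have opposite signs: (-1, -1). Count: 1.

1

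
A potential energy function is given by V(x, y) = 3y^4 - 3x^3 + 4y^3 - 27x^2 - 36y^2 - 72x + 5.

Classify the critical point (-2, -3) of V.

The mixed partial ∂²V/∂x∂y is 0, so the Hessian at any point is diag(V_xx, V_yy) = diag(-18(x + 3), 12(3y^2 + 2y - 6)).
At (-2, -3): H = diag(-18, 180).
The eigenvalues have opposite signs, so H is indefinite: a saddle point.

saddle point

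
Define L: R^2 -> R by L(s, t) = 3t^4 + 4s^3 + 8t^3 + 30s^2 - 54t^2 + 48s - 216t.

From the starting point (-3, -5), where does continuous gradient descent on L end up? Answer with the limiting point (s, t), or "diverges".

L is separable, so gradient descent decouples: s follows -∂L/∂s, t follows -∂L/∂t.
∂L/∂s = 12(s + 1)(s + 4); at s=-3 this is -24, so s increases.
∂L/∂t = 12(t - 3)(t + 2)(t + 3); at t=-5 this is -576, so t increases.
s converges to its nearest critical value -1 (a local min of the s-part); t converges to -3. The iterate converges to (-1, -3).

(-1, -3)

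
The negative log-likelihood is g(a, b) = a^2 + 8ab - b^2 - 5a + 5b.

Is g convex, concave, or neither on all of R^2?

g is quadratic, so its Hessian is the constant matrix H = [[2, 8], [8, -2]].
det(H) = -68, tr(H) = 0.
det(H) < 0, so H is indefinite: neither convex nor concave.

neither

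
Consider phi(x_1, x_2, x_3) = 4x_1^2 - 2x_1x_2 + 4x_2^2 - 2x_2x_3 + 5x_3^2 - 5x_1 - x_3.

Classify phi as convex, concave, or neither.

convex

phi is quadratic, so its Hessian is the constant matrix H = [[8, -2, 0], [-2, 8, -2], [0, -2, 10]].
Leading principal minors: 8, 60, 568.
All positive ⇒ H ≻ 0 ⇒ convex.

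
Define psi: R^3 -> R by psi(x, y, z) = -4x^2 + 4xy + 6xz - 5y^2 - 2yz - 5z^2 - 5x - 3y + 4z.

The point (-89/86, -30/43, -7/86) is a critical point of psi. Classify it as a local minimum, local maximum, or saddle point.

The Hessian is constant: H = [[-8, 4, 6], [4, -10, -2], [6, -2, -10]].
Leading principal minors: Δ₁ = -8, Δ₂ = 64, Δ₃ = -344.
The minors alternate sign starting negative (−, +, −), so H is negative definite: a local maximum.

local maximum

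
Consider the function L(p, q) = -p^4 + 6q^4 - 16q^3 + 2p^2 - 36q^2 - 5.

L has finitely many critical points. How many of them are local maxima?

L separates as a function of p plus a function of q, so ∇L=0 decouples.
∂L/∂p = -4p(p - 1)(p + 1) = 0 at p ∈ {-1, 0, 1}; ∂L/∂q = 24q(q - 3)(q + 1) = 0 at q ∈ {-1, 0, 3}.
The Hessian is diagonal: diag(L_pp, L_qq). Second derivatives: L_pp(-1)=-8, L_pp(0)=4, L_pp(1)=-8; L_qq(-1)=96, L_qq(0)=-72, L_qq(3)=288.
Local maxima occur where both diagonal entries negative: (-1, 0), (1, 0). Count: 2.

2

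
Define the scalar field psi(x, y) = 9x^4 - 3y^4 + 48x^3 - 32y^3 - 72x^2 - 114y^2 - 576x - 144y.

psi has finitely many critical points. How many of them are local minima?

2

psi separates as a function of x plus a function of y, so ∇psi=0 decouples.
∂psi/∂x = 36(x - 2)(x + 2)(x + 4) = 0 at x ∈ {-4, -2, 2}; ∂psi/∂y = -12(y + 1)(y + 3)(y + 4) = 0 at y ∈ {-4, -3, -1}.
The Hessian is diagonal: diag(psi_xx, psi_yy). Second derivatives: psi_xx(-4)=432, psi_xx(-2)=-288, psi_xx(2)=864; psi_yy(-4)=-36, psi_yy(-3)=24, psi_yy(-1)=-72.
Local minima occur where both diagonal entries positive: (-4, -3), (2, -3). Count: 2.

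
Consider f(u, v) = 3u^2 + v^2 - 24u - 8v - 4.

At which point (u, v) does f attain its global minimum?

(4, 4)

f(u,v) separates as P(u) + Q(v) − 4, so its minimum is min P + min Q − 4.
P'(u) = 6u - 24 vanishes at u ∈ {4}; Q'(v) = 2v - 8 vanishes at v ∈ {4}.
Local minima of P (where P''>0): P(4)=-48. Local minima of Q: Q(4)=-16.
So the global minimum of f is P(4) + Q(4) − 4 = -48 − 16 − 4 = -68, attained at (4, 4).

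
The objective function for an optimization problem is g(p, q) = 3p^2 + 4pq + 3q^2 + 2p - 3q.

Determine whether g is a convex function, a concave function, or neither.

convex

g is quadratic, so its Hessian is the constant matrix H = [[6, 4], [4, 6]].
det(H) = 20, tr(H) = 12.
det(H) > 0 and tr(H) > 0, so H is positive definite everywhere: convex.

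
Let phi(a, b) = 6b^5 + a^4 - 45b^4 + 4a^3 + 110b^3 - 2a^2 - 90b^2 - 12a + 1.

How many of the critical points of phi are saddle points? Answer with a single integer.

phi separates as a function of a plus a function of b, so ∇phi=0 decouples.
∂phi/∂a = 4(a - 1)(a + 1)(a + 3) = 0 at a ∈ {-3, -1, 1}; ∂phi/∂b = 30b(b - 3)(b - 2)(b - 1) = 0 at b ∈ {0, 1, 2, 3}.
The Hessian is diagonal: diag(phi_aa, phi_bb). Second derivatives: phi_aa(-3)=32, phi_aa(-1)=-16, phi_aa(1)=32; phi_bb(0)=-180, phi_bb(1)=60, phi_bb(2)=-60, phi_bb(3)=180.
Saddle points occur where the two diagonal entries have opposite signs: (-3, 0), (-3, 2), (-1, 1), (-1, 3), (1, 0), (1, 2). Count: 6.

6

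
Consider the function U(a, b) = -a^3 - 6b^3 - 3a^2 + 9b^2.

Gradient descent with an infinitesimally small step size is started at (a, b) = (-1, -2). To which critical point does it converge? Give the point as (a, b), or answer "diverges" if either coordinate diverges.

(-2, 0)

U is separable, so gradient descent decouples: a follows -∂U/∂a, b follows -∂U/∂b.
∂U/∂a = -3a(a + 2); at a=-1 this is 3, so a decreases.
∂U/∂b = -18b(b - 1); at b=-2 this is -108, so b increases.
a converges to its nearest critical value -2 (a local min of the a-part); b converges to 0. The iterate converges to (-2, 0).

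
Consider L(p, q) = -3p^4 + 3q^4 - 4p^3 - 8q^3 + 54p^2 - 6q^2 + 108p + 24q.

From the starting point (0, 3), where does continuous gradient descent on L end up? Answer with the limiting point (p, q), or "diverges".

L is separable, so gradient descent decouples: p follows -∂L/∂p, q follows -∂L/∂q.
∂L/∂p = -12(p - 3)(p + 1)(p + 3); at p=0 this is 108, so p decreases.
∂L/∂q = 12(q - 2)(q - 1)(q + 1); at q=3 this is 96, so q decreases.
p converges to its nearest critical value -1 (a local min of the p-part); q converges to 2. The iterate converges to (-1, 2).

(-1, 2)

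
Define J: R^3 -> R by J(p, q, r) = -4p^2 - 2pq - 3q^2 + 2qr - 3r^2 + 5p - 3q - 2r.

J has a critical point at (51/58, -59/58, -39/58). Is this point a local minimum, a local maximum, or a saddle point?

local maximum

The Hessian is constant: H = [[-8, -2, 0], [-2, -6, 2], [0, 2, -6]].
Leading principal minors: Δ₁ = -8, Δ₂ = 44, Δ₃ = -232.
The minors alternate sign starting negative (−, +, −), so H is negative definite: a local maximum.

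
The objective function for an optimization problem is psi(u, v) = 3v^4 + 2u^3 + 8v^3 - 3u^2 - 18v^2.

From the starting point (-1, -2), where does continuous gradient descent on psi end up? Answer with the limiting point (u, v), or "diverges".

psi is separable, so gradient descent decouples: u follows -∂psi/∂u, v follows -∂psi/∂v.
∂psi/∂u = 6u(u - 1); at u=-1 this is 12, so u decreases.
∂psi/∂v = 12v(v - 1)(v + 3); at v=-2 this is 72, so v decreases.
The u-coordinate has no critical point in that direction and runs off to infinity.

diverges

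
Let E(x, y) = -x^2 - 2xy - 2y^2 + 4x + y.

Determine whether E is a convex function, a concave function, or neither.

E is quadratic, so its Hessian is the constant matrix H = [[-2, -2], [-2, -4]].
det(H) = 4, tr(H) = -6.
det(H) > 0 and tr(H) < 0, so H is negative definite everywhere: concave.

concave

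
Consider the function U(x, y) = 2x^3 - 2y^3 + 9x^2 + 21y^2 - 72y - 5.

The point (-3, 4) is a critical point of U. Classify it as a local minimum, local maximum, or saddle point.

local maximum

The mixed partial ∂²U/∂x∂y is 0, so the Hessian at any point is diag(U_xx, U_yy) = diag(6(2x + 3), 6(-2y + 7)).
At (-3, 4): H = diag(-18, -6).
Both eigenvalues are negative, so H is negative definite: a local maximum.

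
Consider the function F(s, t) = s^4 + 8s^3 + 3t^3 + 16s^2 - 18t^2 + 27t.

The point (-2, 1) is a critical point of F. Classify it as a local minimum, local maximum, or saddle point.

The mixed partial ∂²F/∂s∂t is 0, so the Hessian at any point is diag(F_ss, F_tt) = diag(4(3s^2 + 12s + 8), 18(t - 2)).
At (-2, 1): H = diag(-16, -18).
Both eigenvalues are negative, so H is negative definite: a local maximum.

local maximum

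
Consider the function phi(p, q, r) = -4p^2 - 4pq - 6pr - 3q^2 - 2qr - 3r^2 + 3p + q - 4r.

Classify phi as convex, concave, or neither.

concave

phi is quadratic, so its Hessian is the constant matrix H = [[-8, -4, -6], [-4, -6, -2], [-6, -2, -6]].
Leading principal minors: -8, 32, -40.
Signs alternate −, +, − ⇒ H ≺ 0 ⇒ concave.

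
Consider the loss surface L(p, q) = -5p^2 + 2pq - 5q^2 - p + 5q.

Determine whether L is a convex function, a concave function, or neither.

concave

L is quadratic, so its Hessian is the constant matrix H = [[-10, 2], [2, -10]].
det(H) = 96, tr(H) = -20.
det(H) > 0 and tr(H) < 0, so H is negative definite everywhere: concave.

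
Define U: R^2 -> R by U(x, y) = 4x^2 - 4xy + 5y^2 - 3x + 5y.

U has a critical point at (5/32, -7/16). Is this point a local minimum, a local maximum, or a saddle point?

The Hessian of U is constant: H = [[8, -4], [-4, 10]].
det(H) = 8·10 − (-4)² = 64.
det(H) > 0 and tr(H) = 18 > 0, so H is positive definite and the point is a local minimum.

local minimum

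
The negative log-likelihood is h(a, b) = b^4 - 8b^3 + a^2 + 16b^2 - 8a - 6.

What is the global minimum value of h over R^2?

-22

h(a,b) separates as P(a) + Q(b) − 6, so its minimum is min P + min Q − 6.
P'(a) = 2a - 8 vanishes at a ∈ {4}; Q'(b) = 4b(b - 4)(b - 2) vanishes at b ∈ {0, 2, 4}.
Local minima of P (where P''>0): P(4)=-16. Local minima of Q: Q(0)=0, Q(4)=0.
So the global minimum of h is P(4) + Q(0) − 6 = -16 + 0 − 6 = -22, attained at (4, 0).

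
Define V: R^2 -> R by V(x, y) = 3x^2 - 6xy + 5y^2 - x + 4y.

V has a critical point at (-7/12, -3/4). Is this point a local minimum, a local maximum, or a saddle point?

The Hessian of V is constant: H = [[6, -6], [-6, 10]].
det(H) = 6·10 − (-6)² = 24.
det(H) > 0 and tr(H) = 16 > 0, so H is positive definite and the point is a local minimum.

local minimum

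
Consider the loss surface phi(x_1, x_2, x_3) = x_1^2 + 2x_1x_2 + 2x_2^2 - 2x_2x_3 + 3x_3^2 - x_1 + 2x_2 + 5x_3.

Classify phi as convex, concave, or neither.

phi is quadratic, so its Hessian is the constant matrix H = [[2, 2, 0], [2, 4, -2], [0, -2, 6]].
Leading principal minors: 2, 4, 16.
All positive ⇒ H ≻ 0 ⇒ convex.

convex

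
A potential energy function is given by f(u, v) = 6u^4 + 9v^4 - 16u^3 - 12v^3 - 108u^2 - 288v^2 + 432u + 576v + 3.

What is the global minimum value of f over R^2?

f(u,v) separates as P(u) + Q(v) + 3, so its minimum is min P + min Q + 3.
P'(u) = 24(u - 3)(u - 2)(u + 3) vanishes at u ∈ {-3, 2, 3}; Q'(v) = 36(v - 4)(v - 1)(v + 4) vanishes at v ∈ {-4, 1, 4}.
Local minima of P (where P''>0): P(-3)=-1350, P(3)=378. Local minima of Q: Q(-4)=-3840, Q(4)=-768.
So the global minimum of f is P(-3) + Q(-4) + 3 = -1350 − 3840 + 3 = -5187, attained at (-3, -4).

-5187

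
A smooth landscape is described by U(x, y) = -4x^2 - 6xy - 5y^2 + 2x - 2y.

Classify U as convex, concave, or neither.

U is quadratic, so its Hessian is the constant matrix H = [[-8, -6], [-6, -10]].
det(H) = 44, tr(H) = -18.
det(H) > 0 and tr(H) < 0, so H is negative definite everywhere: concave.

concave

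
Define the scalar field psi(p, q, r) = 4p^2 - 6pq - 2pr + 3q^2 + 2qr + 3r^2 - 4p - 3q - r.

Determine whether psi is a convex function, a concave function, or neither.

psi is quadratic, so its Hessian is the constant matrix H = [[8, -6, -2], [-6, 6, 2], [-2, 2, 6]].
Leading principal minors: 8, 12, 64.
All positive ⇒ H ≻ 0 ⇒ convex.

convex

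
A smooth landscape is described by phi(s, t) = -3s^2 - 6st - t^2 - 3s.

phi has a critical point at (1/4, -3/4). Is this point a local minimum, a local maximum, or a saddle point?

The Hessian of phi is constant: H = [[-6, -6], [-6, -2]].
det(H) = (-6)·(-2) − (-6)² = -24.
Since det(H) < 0, H is indefinite and the critical point is a saddle point.

saddle point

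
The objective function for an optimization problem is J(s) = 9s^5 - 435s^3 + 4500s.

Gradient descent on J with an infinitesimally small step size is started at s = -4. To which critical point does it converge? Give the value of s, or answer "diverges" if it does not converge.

-2

J'(s) = 45(s - 5)(s - 2)(s + 2)(s + 5), so J'(-4) = -4860.
Gradient descent moves in the -J' direction, i.e. s is increasing.
The nearest critical point in that direction is s = -2, where J'' = 3780 > 0 (a local minimum). The iterate converges there.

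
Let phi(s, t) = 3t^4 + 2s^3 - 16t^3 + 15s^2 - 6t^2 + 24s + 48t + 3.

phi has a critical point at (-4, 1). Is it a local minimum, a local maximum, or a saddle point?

local maximum

The mixed partial ∂²phi/∂s∂t is 0, so the Hessian at any point is diag(phi_ss, phi_tt) = diag(6(2s + 5), 12(3t^2 - 8t - 1)).
At (-4, 1): H = diag(-18, -72).
Both eigenvalues are negative, so H is negative definite: a local maximum.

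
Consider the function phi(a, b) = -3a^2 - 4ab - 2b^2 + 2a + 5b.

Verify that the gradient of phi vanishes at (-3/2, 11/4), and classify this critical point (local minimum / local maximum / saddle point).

∇phi = (-6a - 4b + 2, -4a - 4b + 5); substituting (-3/2, 11/4) gives ∇phi = (0, 0), so (-3/2, 11/4) is indeed a critical point.
The Hessian of phi is constant: H = [[-6, -4], [-4, -4]].
det(H) = (-6)·(-4) − (-4)² = 8.
det(H) > 0 and tr(H) = -10 < 0, so H is negative definite and the point is a local maximum.

local maximum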